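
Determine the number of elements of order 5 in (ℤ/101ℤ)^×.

φ(101) = 101 − 1 = 100 = 2^2 · 5^2.
(Z/101Z)^× is cyclic (|G| = 100); a cyclic group of order m has exactly φ(d) elements of each order d | m, and none otherwise.
5 | 100, and φ(5) = 5 − 1 = 4.

4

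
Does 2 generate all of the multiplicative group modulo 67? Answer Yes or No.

φ(67) = 67 − 1 = 66 = 2 · 3 · 11.
2 is a primitive root mod 67 iff 2^(φ(67)/q) ≢ 1 for every prime q | φ(67), i.e. q ∈ {2, 3, 11}.
2^33 ≡ 66 (mod 67)  [q = 2: ≢ 1 ✓]
2^22 ≡ 37 (mod 67)  [q = 3: ≢ 1 ✓]
2^6 ≡ 64 (mod 67)  [q = 11: ≢ 1 ✓]
All checks pass, so 2 has order 66 and is a primitive root modulo 67.

Yes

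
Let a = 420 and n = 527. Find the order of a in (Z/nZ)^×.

By Lagrange's theorem, ord_527(420) divides φ(527) = φ(17·31) = (17−1)·(31−1) = 16·30 = 480 = 2^5 · 3 · 5.
Divisors of 480: 1, 2, 3, 4, 5, 6, 8, 10, 12, 15, 16, 20, 24, 30, 32, 40, 48, 60, 80, 96, 120, 160, 240, 480.
Check 420^d mod 527 for each divisor in increasing order:
420^1 ≡ 420 (mod 527)
420^2 ≡ 382 (mod 527)
420^3 ≡ 232 (mod 527)
420^4 ≡ 472 (mod 527)
420^5 ≡ 88 (mod 527)
420^6 ≡ 70 (mod 527)
420^8 ≡ 390 (mod 527)
420^10 ≡ 366 (mod 527)
420^12 ≡ 157 (mod 527)
420^15 ≡ 61 (mod 527)
420^16 ≡ 324 (mod 527)
420^20 ≡ 98 (mod 527)
420^24 ≡ 407 (mod 527)
420^30 ≡ 32 (mod 527)
420^32 ≡ 103 (mod 527)
420^40 ≡ 118 (mod 527)
420^48 ≡ 171 (mod 527)
420^60 ≡ 497 (mod 527)
420^80 ≡ 222 (mod 527)
420^96 ≡ 256 (mod 527)
420^120 ≡ 373 (mod 527)
420^160 ≡ 273 (mod 527)
420^240 ≡ 1 (mod 527) ✓
Therefore the multiplicative order of 420 modulo 527 is 240.

240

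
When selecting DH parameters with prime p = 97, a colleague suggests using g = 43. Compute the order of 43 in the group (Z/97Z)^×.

24

Since 43 ∈ (Z/97Z)^×, its order divides φ(97) = 97 − 1 = 96 = 2^5 · 3.
Divisors of 96: 1, 2, 3, 4, 6, 8, 12, 16, 24, 32, 48, 96.
Evaluate successive powers at the divisors of 96:
43^1 ≡ 43 (mod 97)
43^2 ≡ 6 (mod 97)
43^3 ≡ 64 (mod 97)
43^4 ≡ 36 (mod 97)
43^6 ≡ 22 (mod 97)
43^8 ≡ 35 (mod 97)
43^12 ≡ 96 (mod 97)
43^16 ≡ 61 (mod 97)
43^24 ≡ 1 (mod 97) ✓
So ord_97(43) = 24.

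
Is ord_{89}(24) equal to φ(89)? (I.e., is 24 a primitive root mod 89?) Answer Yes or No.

Yes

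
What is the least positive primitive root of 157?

φ(157) = 157 − 1 = 156 = 2^2 · 3 · 13.
g is a primitive root iff g^(156/q) ≢ 1 (mod 157) for each prime q ∈ {2, 3, 13}.
g = 2: 2^78 ≡ 156; 2^52 ≡ 1 — hits 1, so not a primitive root.
g = 3: 3^78 ≡ 1 — hits 1, so not a primitive root.
g = 4: 4^78 ≡ 1 — hits 1, so not a primitive root.
g = 5: 5^78 ≡ 156; 5^52 ≡ 12; 5^12 ≡ 130 — none is 1, so 5 is a primitive root.
The smallest primitive root modulo 157 is 5.

5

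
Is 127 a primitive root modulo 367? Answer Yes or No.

φ(367) = 367 − 1 = 366 = 2 · 3 · 61.
Test 127^(366/q) mod 367 for each prime factor q of 366:
127^183 ≡ 366 (mod 367)  [q = 2: ≢ 1 ✓]
127^122 ≡ 283 (mod 367)  [q = 3: ≢ 1 ✓]
127^6 ≡ 114 (mod 367)  [q = 61: ≢ 1 ✓]
None equal 1, so ord_367(127) = 366: 127 is a primitive root.

Yes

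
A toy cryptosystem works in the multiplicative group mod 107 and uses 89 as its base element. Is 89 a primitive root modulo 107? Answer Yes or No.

φ(107) = 107 − 1 = 106 = 2 · 53.
89 is a primitive root mod 107 iff 89^(φ(107)/q) ≢ 1 for every prime q | φ(107), i.e. q ∈ {2, 53}.
89^53 ≡ 1 (mod 107)  [q = 2: ≡ 1 ✗]
89^2 ≡ 3 (mod 107)  [q = 53: ≢ 1 ✓]
The check at q = 2 fails, so 89 generates a proper subgroup.

No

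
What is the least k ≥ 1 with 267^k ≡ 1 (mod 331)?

The order of 267 must divide φ(331) = 331 − 1 = 330 = 2 · 3 · 5 · 11.
Divisors of 330: 1, 2, 3, 5, 6, 10, 11, 15, 22, 30, 33, 55, 66, 110, 165, 330.
Test each divisor d:
267^1 ≡ 267 (mod 331)
267^2 ≡ 124 (mod 331)
267^3 ≡ 8 (mod 331)
267^5 ≡ 330 (mod 331)
267^6 ≡ 64 (mod 331)
267^10 ≡ 1 (mod 331) ✓
Therefore the multiplicative order of 267 modulo 331 is 10.

10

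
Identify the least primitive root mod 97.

5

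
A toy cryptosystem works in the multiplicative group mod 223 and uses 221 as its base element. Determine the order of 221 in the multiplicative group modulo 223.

74

ord(221) | φ(223) = 223 − 1 = 222 = 2 · 3 · 37.
Divisors of 222: 1, 2, 3, 6, 37, 74, 111, 222.
Check 221^d mod 223 for each divisor in increasing order:
221^1 ≡ 221 (mod 223)
221^2 ≡ 4 (mod 223)
221^3 ≡ 215 (mod 223)
221^6 ≡ 64 (mod 223)
221^37 ≡ 222 (mod 223)
221^74 ≡ 1 (mod 223) ✓
Therefore the multiplicative order of 221 modulo 223 is 74.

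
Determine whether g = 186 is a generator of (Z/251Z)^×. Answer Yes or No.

Yes

φ(251) = 251 − 1 = 250 = 2 · 5^3.
Test 186^(250/q) mod 251 for each prime factor q of 250:
186^125 ≡ 250 (mod 251)  [q = 2: ≢ 1 ✓]
186^50 ≡ 20 (mod 251)  [q = 5: ≢ 1 ✓]
Every test exponent gives a nontrivial residue, hence 186 generates the full group.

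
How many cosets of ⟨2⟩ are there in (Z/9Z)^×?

1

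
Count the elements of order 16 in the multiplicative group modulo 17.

φ(17) = 17 − 1 = 16 = 2^4.
(Z/17Z)^× is cyclic (|G| = 16); a cyclic group of order m has exactly φ(d) elements of each order d | m, and none otherwise.
16 = 2^4 divides 16, and φ(16) = 8.

8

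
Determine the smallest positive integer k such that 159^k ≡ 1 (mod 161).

By Lagrange's theorem, ord_161(159) divides φ(161) = φ(7·23) = (7−1)·(23−1) = 6·22 = 132 = 2^2 · 3 · 11.
Divisors of 132: 1, 2, 3, 4, 6, 11, 12, 22, 33, 44, 66, 132.
Evaluate successive powers at the divisors of 132:
159^1 ≡ 159
159^2 ≡ 4
159^3 ≡ 153
159^4 ≡ 16
159^6 ≡ 64
159^11 ≡ 45
159^12 ≡ 71
159^22 ≡ 93
159^33 ≡ 160
159^44 ≡ 116
159^66 ≡ 1
Hence ord(159) = 66.

66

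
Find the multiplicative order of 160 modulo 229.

228

Since 160 ∈ (Z/229Z)^×, its order divides φ(229) = 229 − 1 = 228 = 2^2 · 3 · 19.
Divisors of 228: 1, 2, 3, 4, 6, 12, 19, 38, 57, 76, 114, 228.
Test each divisor d:
160^1 ≡ 160
160^2 ≡ 181
160^3 ≡ 106
160^4 ≡ 14
160^6 ≡ 15
160^12 ≡ 225
160^19 ≡ 18
160^38 ≡ 95
160^57 ≡ 107
160^76 ≡ 94
160^114 ≡ 228
160^228 ≡ 1
Hence ord(160) = 228.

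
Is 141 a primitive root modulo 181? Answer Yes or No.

φ(181) = 181 − 1 = 180 = 2^2 · 3^2 · 5.
An element g generates (Z/181Z)^× iff g^(180/q) ≢ 1 (mod 181) for each prime q ∈ {2, 3, 5}.
141^90 ≡ 180 (mod 181)  [q = 2: ≢ 1 ✓]
141^60 ≡ 1 (mod 181)  [q = 3: ≡ 1 ✗]
141^36 ≡ 135 (mod 181)  [q = 5: ≢ 1 ✓]
141^60 ≡ 1 shows ord(141) | 60, strictly less than φ(181); not a primitive root.

No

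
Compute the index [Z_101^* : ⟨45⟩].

ord(45) | φ(101) = 101 − 1 = 100 = 2^2 · 5^2.
Divisors of 100: 1, 2, 4, 5, 10, 20, 25, 50, 100.
Evaluate successive powers at the divisors of 100:
45^1 ≡ 45 (mod 101)
45^2 ≡ 5 (mod 101)
45^4 ≡ 25 (mod 101)
45^5 ≡ 14 (mod 101)
45^10 ≡ 95 (mod 101)
45^20 ≡ 36 (mod 101)
45^25 ≡ 100 (mod 101)
45^50 ≡ 1 (mod 101) ✓
So ord_101(45) = 50, hence |⟨45⟩| = 50.
The index is φ(101) / ord(45) = 100 / 50 = 2.

2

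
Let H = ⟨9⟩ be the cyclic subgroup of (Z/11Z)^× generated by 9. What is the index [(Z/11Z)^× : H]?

The order of 9 must divide φ(11) = 11 − 1 = 10 = 2 · 5.
Divisors of 10: 1, 2, 5, 10.
Check 9^d mod 11 for each divisor in increasing order:
9^1 ≡ 9 (mod 11)
9^2 ≡ 4 (mod 11)
9^5 ≡ 1 (mod 11) ✓
The order of 9 is 5, so the subgroup it generates has 5 elements.
[(Z/11Z)^× : ⟨9⟩] = 10/5 = 2.

2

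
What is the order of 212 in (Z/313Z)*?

312

The order of 212 must divide φ(313) = 313 − 1 = 312 = 2^3 · 3 · 13.
Divisors of 312: 1, 2, 3, 4, 6, 8, 12, 13, 24, 26, 39, 52, 78, 104, 156, 312.
Check 212^d mod 313 for each divisor in increasing order:
212^1 ≡ 212 (mod 313)
212^2 ≡ 185 (mod 313)
212^3 ≡ 95 (mod 313)
212^4 ≡ 108 (mod 313)
212^6 ≡ 261 (mod 313)
212^8 ≡ 83 (mod 313)
212^12 ≡ 200 (mod 313)
212^13 ≡ 145 (mod 313)
212^24 ≡ 249 (mod 313)
212^26 ≡ 54 (mod 313)
212^39 ≡ 5 (mod 313)
212^52 ≡ 99 (mod 313)
212^78 ≡ 25 (mod 313)
212^104 ≡ 98 (mod 313)
212^156 ≡ 312 (mod 313)
212^312 ≡ 1 (mod 313) ✓
Hence ord(212) = 312.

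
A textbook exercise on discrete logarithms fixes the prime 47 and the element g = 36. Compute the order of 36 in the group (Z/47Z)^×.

23

ord(36) | φ(47) = 47 − 1 = 46 = 2 · 23.
Divisors of 46: 1, 2, 23, 46.
Check 36^d mod 47 for each divisor in increasing order:
36^1 ≡ 36
36^2 ≡ 27
36^23 ≡ 1
So ord_47(36) = 23.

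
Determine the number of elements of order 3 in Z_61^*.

2

φ(61) = 61 − 1 = 60 = 2^2 · 3 · 5.
(Z/61Z)^× is cyclic (|G| = 60); a cyclic group of order m has exactly φ(d) elements of each order d | m, and none otherwise.
3 | 60, and φ(3) = 3 − 1 = 2.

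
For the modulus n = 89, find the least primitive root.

3

φ(89) = 89 − 1 = 88 = 2^3 · 11.
Test candidates g = 2, 3, … against the prime factors q ∈ {2, 11} of φ(89): g is a generator iff g^(88/q) ≢ 1 for every such q.
g = 2: 2^44 ≡ 1 — hits 1, so not a primitive root.
g = 3: 3^44 ≡ 88; 3^8 ≡ 64 — none is 1, so 3 is a primitive root.
The smallest primitive root modulo 89 is 3.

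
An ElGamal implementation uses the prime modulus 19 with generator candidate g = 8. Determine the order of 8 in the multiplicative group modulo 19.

6

The order of 8 must divide φ(19) = 19 − 1 = 18 = 2 · 3^2.
Divisors of 18: 1, 2, 3, 6, 9, 18.
Compute 8^d (mod 19) for the divisors d until we hit 1:
8^1 ≡ 8 (mod 19)
8^2 ≡ 7 (mod 19)
8^3 ≡ 18 (mod 19)
8^6 ≡ 1 (mod 19) ✓
Hence ord(8) = 6.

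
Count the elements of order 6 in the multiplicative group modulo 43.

φ(43) = 43 − 1 = 42 = 2 · 3 · 7.
(Z/43Z)^× is cyclic (|G| = 42); a cyclic group of order m has exactly φ(d) elements of each order d | m, and none otherwise.
6 = 2 · 3 divides 42, and φ(6) = 2.

2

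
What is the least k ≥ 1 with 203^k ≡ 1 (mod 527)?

30

Since 203 ∈ (Z/527Z)^×, its order divides φ(527) = φ(17·31) = (17−1)·(31−1) = 16·30 = 480 = 2^5 · 3 · 5.
Divisors of 480: 1, 2, 3, 4, 5, 6, 8, 10, 12, 15, 16, 20, 24, 30, 32, 40, 48, 60, 80, 96, 120, 160, 240, 480.
Compute 203^d (mod 527) for the divisors d until we hit 1:
203^1 ≡ 203 (mod 527)
203^2 ≡ 103 (mod 527)
203^3 ≡ 356 (mod 527)
203^4 ≡ 69 (mod 527)
203^5 ≡ 305 (mod 527)
203^6 ≡ 256 (mod 527)
203^8 ≡ 18 (mod 527)
203^10 ≡ 273 (mod 527)
203^12 ≡ 188 (mod 527)
203^15 ≡ 526 (mod 527)
203^16 ≡ 324 (mod 527)
203^20 ≡ 222 (mod 527)
203^24 ≡ 35 (mod 527)
203^30 ≡ 1 (mod 527) ✓
The smallest such exponent is 30, so the order of 203 is 30.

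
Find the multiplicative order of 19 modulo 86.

42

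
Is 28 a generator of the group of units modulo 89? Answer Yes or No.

Yes

φ(89) = 89 − 1 = 88 = 2^3 · 11.
Test 28^(88/q) mod 89 for each prime factor q of 88:
28^44 ≡ 88 (mod 89)  [q = 2: ≢ 1 ✓]
28^8 ≡ 39 (mod 89)  [q = 11: ≢ 1 ✓]
All checks pass, so 28 has order 88 and is a primitive root modulo 89.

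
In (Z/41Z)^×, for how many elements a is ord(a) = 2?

φ(41) = 41 − 1 = 40 = 2^3 · 5.
Since (Z/41Z)^× is cyclic of order 40, the number of elements of order d is φ(d) when d | 40 and 0 otherwise.
2 | 40, and φ(2) = 2 − 1 = 1.

1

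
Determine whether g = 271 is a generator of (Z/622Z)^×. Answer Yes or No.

φ(622) = φ(2)·φ(311) = 1·310 = 310 = 2 · 5 · 31.
Test 271^(310/q) mod 622 for each prime factor q of 310:
271^155 ≡ 621 (mod 622)  [q = 2: ≢ 1 ✓]
271^62 ≡ 363 (mod 622)  [q = 5: ≢ 1 ✓]
271^10 ≡ 7 (mod 622)  [q = 31: ≢ 1 ✓]
None equal 1, so ord_622(271) = 310: 271 is a primitive root.

Yes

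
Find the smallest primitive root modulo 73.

φ(73) = 73 − 1 = 72 = 2^3 · 3^2.
g is a primitive root iff g^(72/q) ≢ 1 (mod 73) for each prime q ∈ {2, 3}.
g = 2: 2^36 ≡ 1 — hits 1, so not a primitive root.
g = 3: 3^36 ≡ 1 — hits 1, so not a primitive root.
g = 4: 4^36 ≡ 1 — hits 1, so not a primitive root.
g = 5: 5^36 ≡ 72; 5^24 ≡ 8 — none is 1, so 5 is a primitive root.
The smallest primitive root modulo 73 is 5.

5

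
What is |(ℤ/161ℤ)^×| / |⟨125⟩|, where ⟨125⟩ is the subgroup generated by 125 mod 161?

Since 125 ∈ (Z/161Z)^×, its order divides φ(161) = φ(7·23) = (7−1)·(23−1) = 6·22 = 132 = 2^2 · 3 · 11.
Divisors of 132: 1, 2, 3, 4, 6, 11, 12, 22, 33, 44, 66, 132.
Compute 125^d (mod 161) for the divisors d until we hit 1:
125^1 ≡ 125 (mod 161)
125^2 ≡ 8 (mod 161)
125^3 ≡ 34 (mod 161)
125^4 ≡ 64 (mod 161)
125^6 ≡ 29 (mod 161)
125^11 ≡ 160 (mod 161)
125^12 ≡ 36 (mod 161)
125^22 ≡ 1 (mod 161) ✓
Thus |⟨125⟩| = ord(125) = 22.
[(Z/161Z)^× : ⟨125⟩] = 132/22 = 6.

6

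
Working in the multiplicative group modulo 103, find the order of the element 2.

Since 2 ∈ (Z/103Z)^×, its order divides φ(103) = 103 − 1 = 102 = 2 · 3 · 17.
Divisors of 102: 1, 2, 3, 6, 17, 34, 51, 102.
Evaluate successive powers at the divisors of 102:
2^1 ≡ 2
2^2 ≡ 4
2^3 ≡ 8
2^6 ≡ 64
2^17 ≡ 56
2^34 ≡ 46
2^51 ≡ 1
The smallest such exponent is 51, so the order of 2 is 51.

51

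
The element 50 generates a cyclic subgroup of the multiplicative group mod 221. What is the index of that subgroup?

16

By Lagrange's theorem, ord_221(50) divides φ(221) = φ(13·17) = (13−1)·(17−1) = 12·16 = 192 = 2^6 · 3.
Divisors of 192: 1, 2, 3, 4, 6, 8, 12, 16, 24, 32, 48, 64, 96, 192.
Compute 50^d (mod 221) for the divisors d until we hit 1:
50^1 ≡ 50 (mod 221)
50^2 ≡ 69 (mod 221)
50^3 ≡ 135 (mod 221)
50^4 ≡ 120 (mod 221)
50^6 ≡ 103 (mod 221)
50^8 ≡ 35 (mod 221)
50^12 ≡ 1 (mod 221) ✓
So ord_221(50) = 12, hence |⟨50⟩| = 12.
The index is φ(221) / ord(50) = 192 / 12 = 16.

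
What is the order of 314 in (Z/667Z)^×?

154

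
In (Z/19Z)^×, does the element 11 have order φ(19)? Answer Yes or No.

No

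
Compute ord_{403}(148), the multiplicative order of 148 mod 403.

60

The order of 148 must divide φ(403) = φ(13·31) = (13−1)·(31−1) = 12·30 = 360 = 2^3 · 3^2 · 5.
Divisors of 360: 1, 2, 3, 4, 5, 6, 8, 9, 10, 12, 15, 18, 20, 24, 30, 36, 40, 45, 60, 72, 90, 120, 180, 360.
Check 148^d mod 403 for each divisor in increasing order:
148^1 ≡ 148 (mod 403)
148^2 ≡ 142 (mod 403)
148^3 ≡ 60 (mod 403)
148^4 ≡ 14 (mod 403)
148^5 ≡ 57 (mod 403)
148^6 ≡ 376 (mod 403)
148^8 ≡ 196 (mod 403)
148^9 ≡ 395 (mod 403)
148^10 ≡ 25 (mod 403)
148^12 ≡ 326 (mod 403)
148^15 ≡ 216 (mod 403)
148^18 ≡ 64 (mod 403)
148^20 ≡ 222 (mod 403)
148^24 ≡ 287 (mod 403)
148^30 ≡ 311 (mod 403)
148^36 ≡ 66 (mod 403)
148^40 ≡ 118 (mod 403)
148^45 ≡ 278 (mod 403)
148^60 ≡ 1 (mod 403) ✓
Therefore the multiplicative order of 148 modulo 403 is 60.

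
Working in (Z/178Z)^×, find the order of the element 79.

44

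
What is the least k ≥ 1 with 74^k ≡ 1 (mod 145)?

The order of 74 must divide φ(145) = φ(5·29) = (5−1)·(29−1) = 4·28 = 112 = 2^4 · 7.
Divisors of 112: 1, 2, 4, 7, 8, 14, 16, 28, 56, 112.
Compute 74^d (mod 145) for the divisors d until we hit 1:
74^1 ≡ 74
74^2 ≡ 111
74^4 ≡ 141
74^7 ≡ 59
74^8 ≡ 16
74^14 ≡ 1
So ord_145(74) = 14.

14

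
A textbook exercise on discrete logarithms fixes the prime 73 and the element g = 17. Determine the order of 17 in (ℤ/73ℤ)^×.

Since 17 ∈ (Z/73Z)^×, its order divides φ(73) = 73 − 1 = 72 = 2^3 · 3^2.
Divisors of 72: 1, 2, 3, 4, 6, 8, 9, 12, 18, 24, 36, 72.
Check 17^d mod 73 for each divisor in increasing order:
17^1 ≡ 17
17^2 ≡ 70
17^3 ≡ 22
17^4 ≡ 9
17^6 ≡ 46
17^8 ≡ 8
17^9 ≡ 63
17^12 ≡ 72
17^18 ≡ 27
17^24 ≡ 1
Hence ord(17) = 24.

24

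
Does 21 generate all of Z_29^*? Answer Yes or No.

Yes

φ(29) = 29 − 1 = 28 = 2^2 · 7.
It suffices to check that the order of 21 is not a proper divisor of 28: compute 21^(28/q) for q ∈ {2, 7}.
21^14 ≡ 28 (mod 29)  [q = 2: ≢ 1 ✓]
21^4 ≡ 7 (mod 29)  [q = 7: ≢ 1 ✓]
None equal 1, so ord_29(21) = 28: 21 is a primitive root.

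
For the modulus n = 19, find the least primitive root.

2

φ(19) = 19 − 1 = 18 = 2 · 3^2.
g is a primitive root iff g^(18/q) ≢ 1 (mod 19) for each prime q ∈ {2, 3}.
g = 2: 2^9 ≡ 18; 2^6 ≡ 7 — none is 1, so 2 is a primitive root.
So 2 is the smallest generator of (Z/19Z)^×.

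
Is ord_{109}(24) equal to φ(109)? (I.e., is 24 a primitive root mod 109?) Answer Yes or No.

φ(109) = 109 − 1 = 108 = 2^2 · 3^3.
It suffices to check that the order of 24 is not a proper divisor of 108: compute 24^(108/q) for q ∈ {2, 3}.
24^54 ≡ 108 (mod 109)  [q = 2: ≢ 1 ✓]
24^36 ≡ 63 (mod 109)  [q = 3: ≢ 1 ✓]
Every test exponent gives a nontrivial residue, hence 24 generates the full group.

Yes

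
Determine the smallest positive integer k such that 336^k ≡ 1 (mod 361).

ord(336) | φ(361) = φ(19^2) = 19·(19−1) = 342 = 2 · 3^2 · 19.
Divisors of 342: 1, 2, 3, 6, 9, 18, 19, 38, 57, 114, 171, 342.
Test each divisor d:
336^1 ≡ 336
336^2 ≡ 264
336^3 ≡ 259
336^6 ≡ 296
336^9 ≡ 132
336^18 ≡ 96
336^19 ≡ 127
336^38 ≡ 245
336^57 ≡ 69
336^114 ≡ 68
336^171 ≡ 360
336^342 ≡ 1
So ord_361(336) = 342.

342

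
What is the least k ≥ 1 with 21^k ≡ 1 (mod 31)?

Since 21 ∈ (Z/31Z)^×, its order divides φ(31) = 31 − 1 = 30 = 2 · 3 · 5.
Divisors of 30: 1, 2, 3, 5, 6, 10, 15, 30.
Check 21^d mod 31 for each divisor in increasing order:
21^1 ≡ 21 (mod 31)
21^2 ≡ 7 (mod 31)
21^3 ≡ 23 (mod 31)
21^5 ≡ 6 (mod 31)
21^6 ≡ 2 (mod 31)
21^10 ≡ 5 (mod 31)
21^15 ≡ 30 (mod 31)
21^30 ≡ 1 (mod 31) ✓
Hence ord(21) = 30.

30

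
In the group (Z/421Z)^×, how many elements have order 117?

0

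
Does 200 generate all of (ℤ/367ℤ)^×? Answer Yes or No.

No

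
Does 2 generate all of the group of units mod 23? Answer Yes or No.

φ(23) = 23 − 1 = 22 = 2 · 11.
2 is a primitive root mod 23 iff 2^(φ(23)/q) ≢ 1 for every prime q | φ(23), i.e. q ∈ {2, 11}.
2^11 ≡ 1 (mod 23)  [q = 2: ≡ 1 ✗]
2^2 ≡ 4 (mod 23)  [q = 11: ≢ 1 ✓]
2^11 ≡ 1 shows ord(2) | 11, strictly less than φ(23); not a primitive root.

No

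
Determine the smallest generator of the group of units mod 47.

φ(47) = 47 − 1 = 46 = 2 · 23.
Test candidates g = 2, 3, … against the prime factors q ∈ {2, 23} of φ(47): g is a generator iff g^(46/q) ≢ 1 for every such q.
g = 2: 2^23 ≡ 1 — hits 1, so not a primitive root.
g = 3: 3^23 ≡ 1 — hits 1, so not a primitive root.
g = 4: 4^23 ≡ 1 — hits 1, so not a primitive root.
g = 5: 5^23 ≡ 46; 5^2 ≡ 25 — none is 1, so 5 is a primitive root.
Hence the least primitive root of 47 is 5.

5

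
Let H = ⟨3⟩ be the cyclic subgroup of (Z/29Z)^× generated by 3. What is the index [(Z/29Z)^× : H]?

1

The order of 3 must divide φ(29) = 29 − 1 = 28 = 2^2 · 7.
Divisors of 28: 1, 2, 4, 7, 14, 28.
Check 3^d mod 29 for each divisor in increasing order:
3^1 ≡ 3 (mod 29)
3^2 ≡ 9 (mod 29)
3^4 ≡ 23 (mod 29)
3^7 ≡ 12 (mod 29)
3^14 ≡ 28 (mod 29)
3^28 ≡ 1 (mod 29) ✓
So ord_29(3) = 28, hence |⟨3⟩| = 28.
[(Z/29Z)^× : ⟨3⟩] = 28/28 = 1.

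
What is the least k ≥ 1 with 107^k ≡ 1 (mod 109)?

ord(107) | φ(109) = 109 − 1 = 108 = 2^2 · 3^3.
Divisors of 108: 1, 2, 3, 4, 6, 9, 12, 18, 27, 36, 54, 108.
Check 107^d mod 109 for each divisor in increasing order:
107^1 ≡ 107
107^2 ≡ 4
107^3 ≡ 101
107^4 ≡ 16
107^6 ≡ 64
107^9 ≡ 33
107^12 ≡ 63
107^18 ≡ 108
107^27 ≡ 76
107^36 ≡ 1
Therefore the multiplicative order of 107 modulo 109 is 36.

36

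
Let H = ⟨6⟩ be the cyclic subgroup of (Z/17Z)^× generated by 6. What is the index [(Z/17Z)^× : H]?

1

Since 6 ∈ (Z/17Z)^×, its order divides φ(17) = 17 − 1 = 16 = 2^4.
Divisors of 16: 1, 2, 4, 8, 16.
Compute 6^d (mod 17) for the divisors d until we hit 1:
6^1 ≡ 6 (mod 17)
6^2 ≡ 2 (mod 17)
6^4 ≡ 4 (mod 17)
6^8 ≡ 16 (mod 17)
6^16 ≡ 1 (mod 17) ✓
The order of 6 is 16, so the subgroup it generates has 16 elements.
[(Z/17Z)^× : ⟨6⟩] = 16/16 = 1.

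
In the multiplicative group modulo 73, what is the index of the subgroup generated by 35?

2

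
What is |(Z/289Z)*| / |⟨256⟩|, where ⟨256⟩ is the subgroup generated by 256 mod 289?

16

By Lagrange's theorem, ord_289(256) divides φ(289) = φ(17^2) = 17·(17−1) = 272 = 2^4 · 17.
Divisors of 272: 1, 2, 4, 8, 16, 17, 34, 68, 136, 272.
Test each divisor d:
256^1 ≡ 256 (mod 289)
256^2 ≡ 222 (mod 289)
256^4 ≡ 154 (mod 289)
256^8 ≡ 18 (mod 289)
256^16 ≡ 35 (mod 289)
256^17 ≡ 1 (mod 289) ✓
Thus |⟨256⟩| = ord(256) = 17.
[(Z/289Z)^× : ⟨256⟩] = 272/17 = 16.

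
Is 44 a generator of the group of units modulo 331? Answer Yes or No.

Yes

φ(331) = 331 − 1 = 330 = 2 · 3 · 5 · 11.
Test 44^(330/q) mod 331 for each prime factor q of 330:
44^165 ≡ 330 (mod 331)  [q = 2: ≢ 1 ✓]
44^110 ≡ 299 (mod 331)  [q = 3: ≢ 1 ✓]
44^66 ≡ 150 (mod 331)  [q = 5: ≢ 1 ✓]
44^30 ≡ 180 (mod 331)  [q = 11: ≢ 1 ✓]
All checks pass, so 44 has order 330 and is a primitive root modulo 331.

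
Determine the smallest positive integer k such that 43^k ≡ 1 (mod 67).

22

Since 43 ∈ (Z/67Z)^×, its order divides φ(67) = 67 − 1 = 66 = 2 · 3 · 11.
Divisors of 66: 1, 2, 3, 6, 11, 22, 33, 66.
Check 43^d mod 67 for each divisor in increasing order:
43^1 ≡ 43
43^2 ≡ 40
43^3 ≡ 45
43^6 ≡ 15
43^11 ≡ 66
43^22 ≡ 1
The smallest such exponent is 22, so the order of 43 is 22.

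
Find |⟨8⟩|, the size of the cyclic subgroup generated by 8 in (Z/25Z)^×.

20

By Lagrange's theorem, ord_25(8) divides φ(25) = φ(5^2) = 5·(5−1) = 20 = 2^2 · 5.
Divisors of 20: 1, 2, 4, 5, 10, 20.
Check 8^d mod 25 for each divisor in increasing order:
8^1 ≡ 8 (mod 25)
8^2 ≡ 14 (mod 25)
8^4 ≡ 21 (mod 25)
8^5 ≡ 18 (mod 25)
8^10 ≡ 24 (mod 25)
8^20 ≡ 1 (mod 25) ✓
The smallest such exponent is 20, so the order of 8 is 20.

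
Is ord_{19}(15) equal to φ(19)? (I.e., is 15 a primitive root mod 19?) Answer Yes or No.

Yes

φ(19) = 19 − 1 = 18 = 2 · 3^2.
15 is a primitive root mod 19 iff 15^(φ(19)/q) ≢ 1 for every prime q | φ(19), i.e. q ∈ {2, 3}.
15^9 ≡ 18 (mod 19)  [q = 2: ≢ 1 ✓]
15^6 ≡ 11 (mod 19)  [q = 3: ≢ 1 ✓]
All checks pass, so 15 has order 18 and is a primitive root modulo 19.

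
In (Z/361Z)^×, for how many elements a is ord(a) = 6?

2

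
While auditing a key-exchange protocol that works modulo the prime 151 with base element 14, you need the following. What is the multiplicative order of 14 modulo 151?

150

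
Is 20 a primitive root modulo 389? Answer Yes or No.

No

φ(389) = 389 − 1 = 388 = 2^2 · 97.
It suffices to check that the order of 20 is not a proper divisor of 388: compute 20^(388/q) for q ∈ {2, 97}.
20^194 ≡ 1 (mod 389)  [q = 2: ≡ 1 ✗]
20^4 ≡ 121 (mod 389)  [q = 97: ≢ 1 ✓]
Since 20^194 ≡ 1, the order of 20 divides 194 < 388, so 20 is not a primitive root.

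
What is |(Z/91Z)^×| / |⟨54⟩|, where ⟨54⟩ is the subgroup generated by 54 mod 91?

6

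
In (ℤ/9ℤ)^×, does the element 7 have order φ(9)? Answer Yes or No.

φ(9) = φ(3^2) = 3·(3−1) = 6 = 2 · 3.
It suffices to check that the order of 7 is not a proper divisor of 6: compute 7^(6/q) for q ∈ {2, 3}.
7^3 ≡ 1 (mod 9)  [q = 2: ≡ 1 ✗]
7^2 ≡ 4 (mod 9)  [q = 3: ≢ 1 ✓]
7^3 ≡ 1 shows ord(7) | 3, strictly less than φ(9); not a primitive root.

No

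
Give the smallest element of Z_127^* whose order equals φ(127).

3

φ(127) = 127 − 1 = 126 = 2 · 3^2 · 7.
g is a primitive root iff g^(126/q) ≢ 1 (mod 127) for each prime q ∈ {2, 3, 7}.
g = 2: 2^63 ≡ 1 — hits 1, so not a primitive root.
g = 3: 3^63 ≡ 126; 3^42 ≡ 107; 3^18 ≡ 4 — none is 1, so 3 is a primitive root.
The smallest primitive root modulo 127 is 3.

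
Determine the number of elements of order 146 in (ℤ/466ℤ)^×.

0

φ(466) = φ(2)·φ(233) = 1·232 = 232 = 2^3 · 29.
In a cyclic group of order 232, there are φ(d) elements of order d for each divisor d of 232, and zero for non-divisors.
146 does not divide 232, so no element of (Z/466Z)^× has order 146.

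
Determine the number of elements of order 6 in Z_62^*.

φ(62) = φ(2)·φ(31) = 1·30 = 30 = 2 · 3 · 5.
(Z/62Z)^× is cyclic (|G| = 30); a cyclic group of order m has exactly φ(d) elements of each order d | m, and none otherwise.
6 = 2 · 3 divides 30, and φ(6) = 2.

2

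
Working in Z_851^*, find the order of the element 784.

99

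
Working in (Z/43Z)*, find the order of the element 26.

The order of 26 must divide φ(43) = 43 − 1 = 42 = 2 · 3 · 7.
Divisors of 42: 1, 2, 3, 6, 7, 14, 21, 42.
Check 26^d mod 43 for each divisor in increasing order:
26^1 ≡ 26 (mod 43)
26^2 ≡ 31 (mod 43)
26^3 ≡ 32 (mod 43)
26^6 ≡ 35 (mod 43)
26^7 ≡ 7 (mod 43)
26^14 ≡ 6 (mod 43)
26^21 ≡ 42 (mod 43)
26^42 ≡ 1 (mod 43) ✓
So ord_43(26) = 42.

42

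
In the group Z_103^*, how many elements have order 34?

φ(103) = 103 − 1 = 102 = 2 · 3 · 17.
(Z/103Z)^× is cyclic (|G| = 102); a cyclic group of order m has exactly φ(d) elements of each order d | m, and none otherwise.
34 = 2 · 17 divides 102, and φ(34) = 16.

16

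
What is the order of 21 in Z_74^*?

18

ord(21) | φ(74) = φ(2)·φ(37) = 1·36 = 36 = 2^2 · 3^2.
Divisors of 36: 1, 2, 3, 4, 6, 9, 12, 18, 36.
Check 21^d mod 74 for each divisor in increasing order:
21^1 ≡ 21 (mod 74)
21^2 ≡ 71 (mod 74)
21^3 ≡ 11 (mod 74)
21^4 ≡ 9 (mod 74)
21^6 ≡ 47 (mod 74)
21^9 ≡ 73 (mod 74)
21^12 ≡ 63 (mod 74)
21^18 ≡ 1 (mod 74) ✓
Hence ord(21) = 18.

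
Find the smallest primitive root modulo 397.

φ(397) = 397 − 1 = 396 = 2^2 · 3^2 · 11.
g is a primitive root iff g^(396/q) ≢ 1 (mod 397) for each prime q ∈ {2, 3, 11}.
g = 2: 2^198 ≡ 396; 2^132 ≡ 1 — hits 1, so not a primitive root.
g = 3: 3^198 ≡ 1 — hits 1, so not a primitive root.
g = 4: 4^198 ≡ 1 — hits 1, so not a primitive root.
g = 5: 5^198 ≡ 396; 5^132 ≡ 362; 5^36 ≡ 290 — none is 1, so 5 is a primitive root.
The smallest primitive root modulo 397 is 5.

5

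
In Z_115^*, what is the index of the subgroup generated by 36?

By Lagrange's theorem, ord_115(36) divides φ(115) = φ(5·23) = (5−1)·(23−1) = 4·22 = 88 = 2^3 · 11.
Divisors of 88: 1, 2, 4, 8, 11, 22, 44, 88.
Check 36^d mod 115 for each divisor in increasing order:
36^1 ≡ 36
36^2 ≡ 31
36^4 ≡ 41
36^8 ≡ 71
36^11 ≡ 1
Thus |⟨36⟩| = ord(36) = 11.
Index = |(Z/115Z)^×| / |⟨36⟩| = 88 / 11 = 8.

8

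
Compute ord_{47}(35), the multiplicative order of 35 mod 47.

46

By Lagrange's theorem, ord_47(35) divides φ(47) = 47 − 1 = 46 = 2 · 23.
Divisors of 46: 1, 2, 23, 46.
Evaluate successive powers at the divisors of 46:
35^1 ≡ 35 (mod 47)
35^2 ≡ 3 (mod 47)
35^23 ≡ 46 (mod 47)
35^46 ≡ 1 (mod 47) ✓
The smallest such exponent is 46, so the order of 35 is 46.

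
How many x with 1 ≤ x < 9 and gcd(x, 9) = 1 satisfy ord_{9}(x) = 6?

2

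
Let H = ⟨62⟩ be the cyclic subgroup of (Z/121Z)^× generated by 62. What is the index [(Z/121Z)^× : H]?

1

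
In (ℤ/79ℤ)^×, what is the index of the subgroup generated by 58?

Since 58 ∈ (Z/79Z)^×, its order divides φ(79) = 79 − 1 = 78 = 2 · 3 · 13.
Divisors of 78: 1, 2, 3, 6, 13, 26, 39, 78.
Evaluate successive powers at the divisors of 78:
58^1 ≡ 58 (mod 79)
58^2 ≡ 46 (mod 79)
58^3 ≡ 61 (mod 79)
58^6 ≡ 8 (mod 79)
58^13 ≡ 78 (mod 79)
58^26 ≡ 1 (mod 79) ✓
The order of 58 is 26, so the subgroup it generates has 26 elements.
[(Z/79Z)^× : ⟨58⟩] = 78/26 = 3.

3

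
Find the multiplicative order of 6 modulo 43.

3

By Lagrange's theorem, ord_43(6) divides φ(43) = 43 − 1 = 42 = 2 · 3 · 7.
Divisors of 42: 1, 2, 3, 6, 7, 14, 21, 42.
Test each divisor d:
6^1 ≡ 6 (mod 43)
6^2 ≡ 36 (mod 43)
6^3 ≡ 1 (mod 43) ✓
So ord_43(6) = 3.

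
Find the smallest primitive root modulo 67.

2

φ(67) = 67 − 1 = 66 = 2 · 3 · 11.
g is a primitive root iff g^(66/q) ≢ 1 (mod 67) for each prime q ∈ {2, 3, 11}.
g = 2: 2^33 ≡ 66; 2^22 ≡ 37; 2^6 ≡ 64 — none is 1, so 2 is a primitive root.
So 2 is the smallest generator of (Z/67Z)^×.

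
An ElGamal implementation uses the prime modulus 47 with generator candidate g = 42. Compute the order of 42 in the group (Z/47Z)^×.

23

Since 42 ∈ (Z/47Z)^×, its order divides φ(47) = 47 − 1 = 46 = 2 · 23.
Divisors of 46: 1, 2, 23, 46.
Check 42^d mod 47 for each divisor in increasing order:
42^1 ≡ 42 (mod 47)
42^2 ≡ 25 (mod 47)
42^23 ≡ 1 (mod 47) ✓
So ord_47(42) = 23.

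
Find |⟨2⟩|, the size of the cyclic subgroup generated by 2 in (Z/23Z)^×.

The order of 2 must divide φ(23) = 23 − 1 = 22 = 2 · 11.
Divisors of 22: 1, 2, 11, 22.
Test each divisor d:
2^1 ≡ 2 (mod 23)
2^2 ≡ 4 (mod 23)
2^11 ≡ 1 (mod 23) ✓
The smallest such exponent is 11, so the order of 2 is 11.

11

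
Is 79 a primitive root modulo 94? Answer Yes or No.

No

φ(94) = φ(2)·φ(47) = 1·46 = 46 = 2 · 23.
An element g generates (Z/94Z)^× iff g^(46/q) ≢ 1 (mod 94) for each prime q ∈ {2, 23}.
79^23 ≡ 1 (mod 94)  [q = 2: ≡ 1 ✗]
79^2 ≡ 37 (mod 94)  [q = 23: ≢ 1 ✓]
Since 79^23 ≡ 1, the order of 79 divides 23 < 46, so 79 is not a primitive root.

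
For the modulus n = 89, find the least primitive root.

3

φ(89) = 89 − 1 = 88 = 2^3 · 11.
Test candidates g = 2, 3, … against the prime factors q ∈ {2, 11} of φ(89): g is a generator iff g^(88/q) ≢ 1 for every such q.
g = 2: 2^44 ≡ 1 — hits 1, so not a primitive root.
g = 3: 3^44 ≡ 88; 3^8 ≡ 64 — none is 1, so 3 is a primitive root.
The smallest primitive root modulo 89 is 3.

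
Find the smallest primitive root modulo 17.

φ(17) = 17 − 1 = 16 = 2^4.
Test candidates g = 2, 3, … against the prime factors q ∈ {2} of φ(17): g is a generator iff g^(16/q) ≢ 1 for every such q.
g = 2: 2^8 ≡ 1 — hits 1, so not a primitive root.
g = 3: 3^8 ≡ 16 — none is 1, so 3 is a primitive root.
So 3 is the smallest generator of (Z/17Z)^×.

3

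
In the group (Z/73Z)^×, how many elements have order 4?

φ(73) = 73 − 1 = 72 = 2^3 · 3^2.
(Z/73Z)^× is cyclic (|G| = 72); a cyclic group of order m has exactly φ(d) elements of each order d | m, and none otherwise.
4 = 2^2 divides 72, and φ(4) = 2.

2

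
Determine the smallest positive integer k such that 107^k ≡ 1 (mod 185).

By Lagrange's theorem, ord_185(107) divides φ(185) = φ(5·37) = (5−1)·(37−1) = 4·36 = 144 = 2^4 · 3^2.
Divisors of 144: 1, 2, 3, 4, 6, 8, 9, 12, 16, 18, 24, 36, 48, 72, 144.
Evaluate successive powers at the divisors of 144:
107^1 ≡ 107
107^2 ≡ 164
107^3 ≡ 158
107^4 ≡ 71
107^6 ≡ 174
107^8 ≡ 46
107^9 ≡ 112
107^12 ≡ 121
107^16 ≡ 81
107^18 ≡ 149
107^24 ≡ 26
107^36 ≡ 1
Therefore the multiplicative order of 107 modulo 185 is 36.

36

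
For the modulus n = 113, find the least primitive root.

3

φ(113) = 113 − 1 = 112 = 2^4 · 7.
Test candidates g = 2, 3, … against the prime factors q ∈ {2, 7} of φ(113): g is a generator iff g^(112/q) ≢ 1 for every such q.
g = 2: 2^56 ≡ 1 — hits 1, so not a primitive root.
g = 3: 3^56 ≡ 112; 3^16 ≡ 49 — none is 1, so 3 is a primitive root.
Hence the least primitive root of 113 is 3.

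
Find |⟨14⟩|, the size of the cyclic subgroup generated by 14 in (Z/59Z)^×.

By Lagrange's theorem, ord_59(14) divides φ(59) = 59 − 1 = 58 = 2 · 29.
Divisors of 58: 1, 2, 29, 58.
Test each divisor d:
14^1 ≡ 14
14^2 ≡ 19
14^29 ≡ 58
14^58 ≡ 1
So ord_59(14) = 58.

58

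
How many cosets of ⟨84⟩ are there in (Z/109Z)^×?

2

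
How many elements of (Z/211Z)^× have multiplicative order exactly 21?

12

φ(211) = 211 − 1 = 210 = 2 · 3 · 5 · 7.
In a cyclic group of order 210, there are φ(d) elements of order d for each divisor d of 210, and zero for non-divisors.
21 = 3 · 7 divides 210, and φ(21) = 12.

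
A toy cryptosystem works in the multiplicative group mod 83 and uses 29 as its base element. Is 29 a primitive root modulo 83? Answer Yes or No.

φ(83) = 83 − 1 = 82 = 2 · 41.
29 is a primitive root mod 83 iff 29^(φ(83)/q) ≢ 1 for every prime q | φ(83), i.e. q ∈ {2, 41}.
29^41 ≡ 1 (mod 83)  [q = 2: ≡ 1 ✗]
29^2 ≡ 11 (mod 83)  [q = 41: ≢ 1 ✓]
The check at q = 2 fails, so 29 generates a proper subgroup.

No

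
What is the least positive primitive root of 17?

φ(17) = 17 − 1 = 16 = 2^4.
g is a primitive root iff g^(16/q) ≢ 1 (mod 17) for each prime q ∈ {2}.
g = 2: 2^8 ≡ 1 — hits 1, so not a primitive root.
g = 3: 3^8 ≡ 16 — none is 1, so 3 is a primitive root.
Hence the least primitive root of 17 is 3.

3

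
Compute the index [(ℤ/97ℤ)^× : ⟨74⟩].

1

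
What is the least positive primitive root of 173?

2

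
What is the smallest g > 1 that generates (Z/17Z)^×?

φ(17) = 17 − 1 = 16 = 2^4.
g is a primitive root iff g^(16/q) ≢ 1 (mod 17) for each prime q ∈ {2}.
g = 2: 2^8 ≡ 1 — hits 1, so not a primitive root.
g = 3: 3^8 ≡ 16 — none is 1, so 3 is a primitive root.
So 3 is the smallest generator of (Z/17Z)^×.

3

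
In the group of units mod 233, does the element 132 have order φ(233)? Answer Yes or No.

No

φ(233) = 233 − 1 = 232 = 2^3 · 29.
Test 132^(232/q) mod 233 for each prime factor q of 232:
132^116 ≡ 1 (mod 233)  [q = 2: ≡ 1 ✗]
132^8 ≡ 46 (mod 233)  [q = 29: ≢ 1 ✓]
Since 132^116 ≡ 1, the order of 132 divides 116 < 232, so 132 is not a primitive root.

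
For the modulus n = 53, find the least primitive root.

φ(53) = 53 − 1 = 52 = 2^2 · 13.
Test candidates g = 2, 3, … against the prime factors q ∈ {2, 13} of φ(53): g is a generator iff g^(52/q) ≢ 1 for every such q.
g = 2: 2^26 ≡ 52; 2^4 ≡ 16 — none is 1, so 2 is a primitive root.
Hence the least primitive root of 53 is 2.

2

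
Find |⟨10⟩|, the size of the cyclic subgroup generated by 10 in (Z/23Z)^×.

22

ord(10) | φ(23) = 23 − 1 = 22 = 2 · 11.
Divisors of 22: 1, 2, 11, 22.
Check 10^d mod 23 for each divisor in increasing order:
10^1 ≡ 10 (mod 23)
10^2 ≡ 8 (mod 23)
10^11 ≡ 22 (mod 23)
10^22 ≡ 1 (mod 23) ✓
Hence ord(10) = 22.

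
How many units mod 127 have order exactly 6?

φ(127) = 127 − 1 = 126 = 2 · 3^2 · 7.
(Z/127Z)^× is cyclic (|G| = 126); a cyclic group of order m has exactly φ(d) elements of each order d | m, and none otherwise.
6 = 2 · 3 divides 126, and φ(6) = 2.

2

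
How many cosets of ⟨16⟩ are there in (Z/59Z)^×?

By Lagrange's theorem, ord_59(16) divides φ(59) = 59 − 1 = 58 = 2 · 29.
Divisors of 58: 1, 2, 29, 58.
Compute 16^d (mod 59) for the divisors d until we hit 1:
16^1 ≡ 16 (mod 59)
16^2 ≡ 20 (mod 59)
16^29 ≡ 1 (mod 59) ✓
So ord_59(16) = 29, hence |⟨16⟩| = 29.
Index = |(Z/59Z)^×| / |⟨16⟩| = 58 / 29 = 2.

2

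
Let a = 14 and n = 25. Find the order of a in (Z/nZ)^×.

10

By Lagrange's theorem, ord_25(14) divides φ(25) = φ(5^2) = 5·(5−1) = 20 = 2^2 · 5.
Divisors of 20: 1, 2, 4, 5, 10, 20.
Test each divisor d:
14^1 ≡ 14 (mod 25)
14^2 ≡ 21 (mod 25)
14^4 ≡ 16 (mod 25)
14^5 ≡ 24 (mod 25)
14^10 ≡ 1 (mod 25) ✓
Hence ord(14) = 10.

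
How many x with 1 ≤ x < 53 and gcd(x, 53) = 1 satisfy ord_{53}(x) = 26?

12

φ(53) = 53 − 1 = 52 = 2^2 · 13.
Since (Z/53Z)^× is cyclic of order 52, the number of elements of order d is φ(d) when d | 52 and 0 otherwise.
26 = 2 · 13 divides 52, and φ(26) = 12.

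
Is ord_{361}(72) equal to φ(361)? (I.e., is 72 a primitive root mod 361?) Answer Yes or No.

φ(361) = φ(19^2) = 19·(19−1) = 342 = 2 · 3^2 · 19.
72 is a primitive root mod 361 iff 72^(φ(361)/q) ≢ 1 for every prime q | φ(361), i.e. q ∈ {2, 3, 19}.
72^171 ≡ 360 (mod 361)  [q = 2: ≢ 1 ✓]
72^114 ≡ 68 (mod 361)  [q = 3: ≢ 1 ✓]
72^18 ≡ 134 (mod 361)  [q = 19: ≢ 1 ✓]
Every test exponent gives a nontrivial residue, hence 72 generates the full group.

Yes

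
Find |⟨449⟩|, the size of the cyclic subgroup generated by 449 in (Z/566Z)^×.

Since 449 ∈ (Z/566Z)^×, its order divides φ(566) = φ(2)·φ(283) = 1·282 = 282 = 2 · 3 · 47.
Divisors of 282: 1, 2, 3, 6, 47, 94, 141, 282.
Compute 449^d (mod 566) for the divisors d until we hit 1:
449^1 ≡ 449 (mod 566)
449^2 ≡ 105 (mod 566)
449^3 ≡ 167 (mod 566)
449^6 ≡ 155 (mod 566)
449^47 ≡ 239 (mod 566)
449^94 ≡ 521 (mod 566)
449^141 ≡ 565 (mod 566)
449^282 ≡ 1 (mod 566) ✓
Therefore the multiplicative order of 449 modulo 566 is 282.

282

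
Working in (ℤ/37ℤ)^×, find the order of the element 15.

ord(15) | φ(37) = 37 − 1 = 36 = 2^2 · 3^2.
Divisors of 36: 1, 2, 3, 4, 6, 9, 12, 18, 36.
Test each divisor d:
15^1 ≡ 15 (mod 37)
15^2 ≡ 3 (mod 37)
15^3 ≡ 8 (mod 37)
15^4 ≡ 9 (mod 37)
15^6 ≡ 27 (mod 37)
15^9 ≡ 31 (mod 37)
15^12 ≡ 26 (mod 37)
15^18 ≡ 36 (mod 37)
15^36 ≡ 1 (mod 37) ✓
Therefore the multiplicative order of 15 modulo 37 is 36.

36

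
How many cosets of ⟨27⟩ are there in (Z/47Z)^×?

The order of 27 must divide φ(47) = 47 − 1 = 46 = 2 · 23.
Divisors of 46: 1, 2, 23, 46.
Check 27^d mod 47 for each divisor in increasing order:
27^1 ≡ 27 (mod 47)
27^2 ≡ 24 (mod 47)
27^23 ≡ 1 (mod 47) ✓
So ord_47(27) = 23, hence |⟨27⟩| = 23.
[(Z/47Z)^× : ⟨27⟩] = 46/23 = 2.

2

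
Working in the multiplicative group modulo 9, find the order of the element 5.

6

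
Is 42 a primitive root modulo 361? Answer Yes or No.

No

φ(361) = φ(19^2) = 19·(19−1) = 342 = 2 · 3^2 · 19.
It suffices to check that the order of 42 is not a proper divisor of 342: compute 42^(342/q) for q ∈ {2, 3, 19}.
42^171 ≡ 1 (mod 361)  [q = 2: ≡ 1 ✗]
42^114 ≡ 68 (mod 361)  [q = 3: ≢ 1 ✓]
42^18 ≡ 286 (mod 361)  [q = 19: ≢ 1 ✓]
Since 42^171 ≡ 1, the order of 42 divides 171 < 342, so 42 is not a primitive root.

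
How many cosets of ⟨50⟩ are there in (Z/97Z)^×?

12

By Lagrange's theorem, ord_97(50) divides φ(97) = 97 − 1 = 96 = 2^5 · 3.
Divisors of 96: 1, 2, 3, 4, 6, 8, 12, 16, 24, 32, 48, 96.
Check 50^d mod 97 for each divisor in increasing order:
50^1 ≡ 50 (mod 97)
50^2 ≡ 75 (mod 97)
50^3 ≡ 64 (mod 97)
50^4 ≡ 96 (mod 97)
50^6 ≡ 22 (mod 97)
50^8 ≡ 1 (mod 97) ✓
So ord_97(50) = 8, hence |⟨50⟩| = 8.
Index = |(Z/97Z)^×| / |⟨50⟩| = 96 / 8 = 12.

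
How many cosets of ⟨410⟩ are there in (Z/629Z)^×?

8

The order of 410 must divide φ(629) = φ(17·37) = (17−1)·(37−1) = 16·36 = 576 = 2^6 · 3^2.
Divisors of 576: 1, 2, 3, 4, 6, 8, 9, 12, 16, 18, 24, 32, 36, 48, 64, 72, 96, 144, 192, 288, 576.
Evaluate successive powers at the divisors of 576:
410^1 ≡ 410
410^2 ≡ 157
410^3 ≡ 212
410^4 ≡ 118
410^6 ≡ 285
410^8 ≡ 86
410^9 ≡ 36
410^12 ≡ 84
410^16 ≡ 477
410^18 ≡ 38
410^24 ≡ 137
410^32 ≡ 460
410^36 ≡ 186
410^48 ≡ 528
410^64 ≡ 256
410^72 ≡ 1
The order of 410 is 72, so the subgroup it generates has 72 elements.
The index is φ(629) / ord(410) = 576 / 72 = 8.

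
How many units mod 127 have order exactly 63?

36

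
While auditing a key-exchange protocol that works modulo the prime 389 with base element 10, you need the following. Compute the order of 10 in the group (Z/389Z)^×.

By Lagrange's theorem, ord_389(10) divides φ(389) = 389 − 1 = 388 = 2^2 · 97.
Divisors of 388: 1, 2, 4, 97, 194, 388.
Compute 10^d (mod 389) for the divisors d until we hit 1:
10^1 ≡ 10
10^2 ≡ 100
10^4 ≡ 275
10^97 ≡ 115
10^194 ≡ 388
10^388 ≡ 1
So ord_389(10) = 388.

388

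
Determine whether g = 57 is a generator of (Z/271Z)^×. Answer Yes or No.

No

φ(271) = 271 − 1 = 270 = 2 · 3^3 · 5.
It suffices to check that the order of 57 is not a proper divisor of 270: compute 57^(270/q) for q ∈ {2, 3, 5}.
57^135 ≡ 1 (mod 271)  [q = 2: ≡ 1 ✗]
57^90 ≡ 1 (mod 271)  [q = 3: ≡ 1 ✗]
57^54 ≡ 10 (mod 271)  [q = 5: ≢ 1 ✓]
The check at q = 2 fails, so 57 generates a proper subgroup.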